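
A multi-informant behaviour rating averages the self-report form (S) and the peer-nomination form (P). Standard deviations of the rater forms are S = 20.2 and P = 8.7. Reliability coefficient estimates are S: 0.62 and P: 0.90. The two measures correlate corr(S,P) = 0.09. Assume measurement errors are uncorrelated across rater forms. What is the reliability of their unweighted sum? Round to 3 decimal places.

Var(S+P) = 20.2² + 8.7² + 2·[20.2·8.7·0.09] = 483.73 + 31.6332 = 515.363.
Because errors are independent across components, Cov(Tᵢ,Tⱼ) = Cov(Xᵢ,Xⱼ); the off-diagonal part of the true-score variance is the same as above.
True-score variance = [20.2²·0.62 + 8.7²·0.90] + 31.6332 = 321.106 + 31.6332 = 352.739.
Reliability = 352.739 / 515.363 = 0.684.

0.684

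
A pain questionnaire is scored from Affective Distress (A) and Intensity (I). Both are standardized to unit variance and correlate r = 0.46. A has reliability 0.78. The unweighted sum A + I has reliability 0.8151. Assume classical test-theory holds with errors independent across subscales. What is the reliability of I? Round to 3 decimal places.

Var(A+I) = 2 + 2·0.46 = 2.920.
True-score variance = ρ_A + ρ_I + 2·0.46, so 0.8151 = (0.78 + ρ_I + 0.92) / 2.920.
ρ_I = 0.8151·2.920 − 0.78 − 0.92 = 0.680.

0.680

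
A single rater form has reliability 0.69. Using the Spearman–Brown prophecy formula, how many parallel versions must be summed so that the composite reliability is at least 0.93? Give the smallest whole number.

k ≥ ρ*(1−ρ₁)/(ρ₁(1−ρ*)) = 0.93·0.31 / (0.69·0.07) = 5.969.
Smallest integer k = 6.

6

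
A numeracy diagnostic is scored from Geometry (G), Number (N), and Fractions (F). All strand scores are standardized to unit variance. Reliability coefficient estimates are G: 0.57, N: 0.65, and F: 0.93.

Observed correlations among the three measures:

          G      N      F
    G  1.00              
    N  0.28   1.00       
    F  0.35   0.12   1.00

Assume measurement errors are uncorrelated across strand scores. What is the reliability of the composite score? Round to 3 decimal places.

Var(G+N+F) = 3 + 2·[0.28 + 0.35 + 0.12] = 3 + 1.5 = 4.5.
With uncorrelated errors the cross-covariances are all true-score covariance, so they carry over unchanged; only the diagonal terms shrink to ρᵢσᵢ².
True-score variance = [0.57 + 0.65 + 0.93] + 1.5 = 2.15 + 1.5 = 3.65.
Reliability = 3.65 / 4.5 = 0.811.

0.811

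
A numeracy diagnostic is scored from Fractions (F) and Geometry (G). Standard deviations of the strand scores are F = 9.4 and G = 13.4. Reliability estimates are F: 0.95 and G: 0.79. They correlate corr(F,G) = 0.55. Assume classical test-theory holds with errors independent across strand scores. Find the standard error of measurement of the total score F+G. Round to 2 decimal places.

Var(total) = 267.92 + 138.556 = 406.476.
True-score variance = 225.794 + 138.556 = 364.35, so reliability = 0.8964.
Error variance = 406.476 − 364.35 = 42.1256; SEM = √42.1256 = 6.49.

6.49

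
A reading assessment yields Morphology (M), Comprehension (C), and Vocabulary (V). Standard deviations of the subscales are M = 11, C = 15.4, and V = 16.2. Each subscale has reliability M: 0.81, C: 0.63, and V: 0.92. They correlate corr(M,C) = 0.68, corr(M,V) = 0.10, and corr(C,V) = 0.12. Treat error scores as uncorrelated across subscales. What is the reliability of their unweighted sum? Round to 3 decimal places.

0.861

Var(M+C+V) = 11² + 15.4² + 16.2² + 2·[11·15.4·0.68 + 11·16.2·0.10 + 15.4·16.2·0.12] = 620.6 + 325.899 = 946.499.
Because errors are independent across components, Cov(Tᵢ,Tⱼ) = Cov(Xᵢ,Xⱼ); the off-diagonal part of the true-score variance is the same as above.
True-score variance = [11²·0.81 + 15.4²·0.63 + 16.2²·0.92] + 325.899 = 488.866 + 325.899 = 814.765.
Reliability = 814.765 / 946.499 = 0.861.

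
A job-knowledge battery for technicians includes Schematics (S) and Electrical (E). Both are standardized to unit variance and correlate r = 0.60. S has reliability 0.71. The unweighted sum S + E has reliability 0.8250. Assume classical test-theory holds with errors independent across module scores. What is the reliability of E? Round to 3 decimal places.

Var(S+E) = 2 + 2·0.60 = 3.200.
True-score variance = ρ_S + ρ_E + 2·0.60, so 0.8250 = (0.71 + ρ_E + 1.20) / 3.200.
ρ_E = 0.8250·3.200 − 0.71 − 1.20 = 0.730.

0.730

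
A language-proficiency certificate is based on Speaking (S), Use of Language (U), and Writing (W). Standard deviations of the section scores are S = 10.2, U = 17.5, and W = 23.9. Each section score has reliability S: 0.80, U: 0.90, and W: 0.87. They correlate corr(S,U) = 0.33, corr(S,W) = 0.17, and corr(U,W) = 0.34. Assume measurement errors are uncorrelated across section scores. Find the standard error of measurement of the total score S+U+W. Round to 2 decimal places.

11.21

Var(total) = 981.5 + 485.105 = 1466.61.
True-score variance = 855.81 + 485.105 = 1340.91, so reliability = 0.9143.
Error variance = 1466.61 − 1340.91 = 125.69; SEM = √125.69 = 11.21.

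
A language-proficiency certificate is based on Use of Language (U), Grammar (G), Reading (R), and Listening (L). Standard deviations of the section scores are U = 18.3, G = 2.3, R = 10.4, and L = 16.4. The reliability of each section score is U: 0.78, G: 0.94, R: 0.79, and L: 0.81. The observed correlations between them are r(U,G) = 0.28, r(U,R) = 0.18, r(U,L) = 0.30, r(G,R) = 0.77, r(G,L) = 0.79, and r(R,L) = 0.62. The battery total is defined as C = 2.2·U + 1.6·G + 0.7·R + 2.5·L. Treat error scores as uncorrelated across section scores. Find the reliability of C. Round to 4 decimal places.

0.8676

Var(C) = 2.2²·18.3² + 1.6²·2.3² + 0.7²·10.4² + 2.5²·16.4² + 2·[3.52·18.3·2.3·0.28 + 1.54·18.3·10.4·0.18 + 5.5·18.3·16.4·0.30 + 1.12·2.3·10.4·0.77 + 4·2.3·16.4·0.79 + 1.75·10.4·16.4·0.62] = 3368.41 + 1828.64 = 5197.05.
Because errors are independent across components, Cov(Tᵢ,Tⱼ) = Cov(Xᵢ,Xⱼ); the off-diagonal part of the true-score variance is the same as above.
True-score variance = [2.2²·18.3²·0.78 + 1.6²·2.3²·0.94 + 0.7²·10.4²·0.79 + 2.5²·16.4²·0.81] + 1828.64 = 2680.49 + 1828.64 = 4509.13.
Reliability = 4509.13 / 5197.05 = 0.8676.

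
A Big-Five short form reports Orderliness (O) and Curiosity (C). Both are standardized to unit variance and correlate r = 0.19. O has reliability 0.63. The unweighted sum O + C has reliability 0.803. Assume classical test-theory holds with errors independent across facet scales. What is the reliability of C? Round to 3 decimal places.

0.901

Var(O+C) = 2 + 2·0.19 = 2.380.
True-score variance = ρ_O + ρ_C + 2·0.19, so 0.803 = (0.63 + ρ_C + 0.38) / 2.380.
ρ_C = 0.803·2.380 − 0.63 − 0.38 = 0.901.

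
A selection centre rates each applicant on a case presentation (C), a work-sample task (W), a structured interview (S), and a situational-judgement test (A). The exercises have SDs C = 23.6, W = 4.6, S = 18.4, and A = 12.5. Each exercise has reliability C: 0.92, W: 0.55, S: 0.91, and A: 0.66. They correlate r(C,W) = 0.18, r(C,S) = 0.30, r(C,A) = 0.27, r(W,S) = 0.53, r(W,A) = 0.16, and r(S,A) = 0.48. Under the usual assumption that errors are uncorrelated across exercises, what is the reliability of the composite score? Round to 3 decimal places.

Var(C+W+S+A) = 23.6² + 4.6² + 18.4² + 12.5² + 2·[23.6·4.6·0.18 + 23.6·18.4·0.30 + 23.6·12.5·0.27 + 4.6·18.4·0.53 + 4.6·12.5·0.16 + 18.4·12.5·0.48] = 1072.93 + 787.844 = 1860.77.
Because errors are independent across components, Cov(Tᵢ,Tⱼ) = Cov(Xᵢ,Xⱼ); the off-diagonal part of the true-score variance is the same as above.
True-score variance = [23.6²·0.92 + 4.6²·0.55 + 18.4²·0.91 + 12.5²·0.66] + 787.844 = 935.256 + 787.844 = 1723.1.
Reliability = 1723.1 / 1860.77 = 0.926.

0.926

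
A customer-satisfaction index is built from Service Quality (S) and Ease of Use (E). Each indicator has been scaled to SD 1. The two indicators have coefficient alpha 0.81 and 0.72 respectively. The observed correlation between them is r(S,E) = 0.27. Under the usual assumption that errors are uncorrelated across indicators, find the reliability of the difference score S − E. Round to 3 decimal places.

0.678

Var(S−E) = 1 + 1 − 2·0.27 = 2 − 0.54 = 1.46.
Because errors are independent across components, Cov(Tᵢ,Tⱼ) = Cov(Xᵢ,Xⱼ); the off-diagonal part of the true-score variance is the same as above.
True-score variance = [0.81 + 0.72] − 0.54 = 1.53 − 0.54 = 0.99.
Reliability = 0.99 / 1.46 = 0.678.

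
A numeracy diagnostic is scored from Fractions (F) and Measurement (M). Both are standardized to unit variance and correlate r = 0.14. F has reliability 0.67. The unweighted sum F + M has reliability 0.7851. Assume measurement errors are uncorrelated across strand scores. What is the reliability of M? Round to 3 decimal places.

Var(F+M) = 2 + 2·0.14 = 2.280.
True-score variance = ρ_F + ρ_M + 2·0.14, so 0.7851 = (0.67 + ρ_M + 0.28) / 2.280.
ρ_M = 0.7851·2.280 − 0.67 − 0.28 = 0.840.

0.840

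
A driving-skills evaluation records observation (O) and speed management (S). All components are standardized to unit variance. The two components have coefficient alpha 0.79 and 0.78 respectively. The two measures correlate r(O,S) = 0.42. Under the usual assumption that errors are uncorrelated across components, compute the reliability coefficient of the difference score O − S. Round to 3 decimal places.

Var(O−S) = 1 + 1 − 2·0.42 = 2 − 0.84 = 1.16.
Because errors are independent across components, Cov(Tᵢ,Tⱼ) = Cov(Xᵢ,Xⱼ); the off-diagonal part of the true-score variance is the same as above.
True-score variance = [0.79 + 0.78] − 0.84 = 1.57 − 0.84 = 0.73.
Reliability = 0.73 / 1.16 = 0.629.

0.629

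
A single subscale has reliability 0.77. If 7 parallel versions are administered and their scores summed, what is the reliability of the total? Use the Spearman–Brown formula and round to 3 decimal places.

ρ_k = kρ / (1 + (k−1)ρ) = 7·0.77 / (1 + 6·0.77) = 5.390 / 5.620 = 0.959.

0.959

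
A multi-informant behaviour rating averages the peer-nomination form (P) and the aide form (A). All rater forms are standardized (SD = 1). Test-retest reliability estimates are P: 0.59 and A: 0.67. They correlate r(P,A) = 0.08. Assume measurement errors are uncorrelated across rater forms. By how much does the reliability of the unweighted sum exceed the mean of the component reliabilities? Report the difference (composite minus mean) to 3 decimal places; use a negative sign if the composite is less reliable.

Var(sum) = 2 + 0.16 = 2.16; true-score variance = 1.26 + 0.16 = 1.42; composite reliability = 0.6574.
Mean component reliability = 0.6300.
Difference = 0.6574 − 0.6300 = 0.027.

0.027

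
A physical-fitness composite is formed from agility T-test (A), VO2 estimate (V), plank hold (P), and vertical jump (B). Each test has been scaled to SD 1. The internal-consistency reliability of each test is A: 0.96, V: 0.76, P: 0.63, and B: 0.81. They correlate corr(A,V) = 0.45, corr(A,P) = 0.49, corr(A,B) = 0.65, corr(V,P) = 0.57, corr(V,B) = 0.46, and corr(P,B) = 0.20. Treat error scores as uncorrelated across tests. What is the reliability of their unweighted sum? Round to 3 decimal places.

0.913

Var(A+V+P+B) = 4 + 2·[0.45 + 0.49 + 0.65 + 0.57 + 0.46 + 0.20] = 4 + 5.64 = 9.64.
Because errors are independent across components, Cov(Tᵢ,Tⱼ) = Cov(Xᵢ,Xⱼ); the off-diagonal part of the true-score variance is the same as above.
True-score variance = [0.96 + 0.76 + 0.63 + 0.81] + 5.64 = 3.16 + 5.64 = 8.8.
Reliability = 8.8 / 9.64 = 0.913.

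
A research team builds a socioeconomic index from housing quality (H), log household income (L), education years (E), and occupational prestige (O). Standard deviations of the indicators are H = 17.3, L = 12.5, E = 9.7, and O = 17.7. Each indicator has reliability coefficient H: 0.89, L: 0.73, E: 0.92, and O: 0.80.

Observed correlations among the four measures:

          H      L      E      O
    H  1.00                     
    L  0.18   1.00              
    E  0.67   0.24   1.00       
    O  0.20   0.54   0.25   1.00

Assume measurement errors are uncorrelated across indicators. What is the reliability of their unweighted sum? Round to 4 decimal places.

0.9131

Var(H+L+E+O) = 17.3² + 12.5² + 9.7² + 17.7² + 2·[17.3·12.5·0.18 + 17.3·9.7·0.67 + 17.3·17.7·0.20 + 12.5·9.7·0.24 + 12.5·17.7·0.54 + 9.7·17.7·0.25] = 862.92 + 808.194 = 1671.11.
With uncorrelated errors the cross-covariances are all true-score covariance, so they carry over unchanged; only the diagonal terms shrink to ρᵢσᵢ².
True-score variance = [17.3²·0.89 + 12.5²·0.73 + 9.7²·0.92 + 17.7²·0.80] + 808.194 = 717.625 + 808.194 = 1525.82.
Reliability = 1525.82 / 1671.11 = 0.9131.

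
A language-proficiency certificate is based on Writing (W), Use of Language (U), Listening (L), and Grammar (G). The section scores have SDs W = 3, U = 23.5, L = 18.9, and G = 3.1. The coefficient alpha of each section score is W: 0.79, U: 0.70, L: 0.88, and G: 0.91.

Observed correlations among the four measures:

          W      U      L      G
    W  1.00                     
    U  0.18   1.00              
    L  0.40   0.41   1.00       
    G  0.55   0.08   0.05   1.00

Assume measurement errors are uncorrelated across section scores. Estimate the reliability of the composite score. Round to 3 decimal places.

Var(W+U+L+G) = 3² + 23.5² + 18.9² + 3.1² + 2·[3·23.5·0.18 + 3·18.9·0.40 + 3·3.1·0.55 + 23.5·18.9·0.41 + 23.5·3.1·0.08 + 18.9·3.1·0.05] = 928.07 + 462.688 = 1390.76.
With uncorrelated errors the cross-covariances are all true-score covariance, so they carry over unchanged; only the diagonal terms shrink to ρᵢσᵢ².
True-score variance = [3²·0.79 + 23.5²·0.70 + 18.9²·0.88 + 3.1²·0.91] + 462.688 = 716.775 + 462.688 = 1179.46.
Reliability = 1179.46 / 1390.76 = 0.848.

0.848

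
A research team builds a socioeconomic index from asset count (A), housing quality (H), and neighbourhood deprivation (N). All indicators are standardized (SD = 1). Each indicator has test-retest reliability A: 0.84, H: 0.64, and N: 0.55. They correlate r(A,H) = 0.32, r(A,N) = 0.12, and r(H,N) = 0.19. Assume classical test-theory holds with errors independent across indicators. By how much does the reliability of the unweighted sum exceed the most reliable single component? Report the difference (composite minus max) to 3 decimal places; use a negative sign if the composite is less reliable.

-0.068

Var(sum) = 3 + 1.26 = 4.26; true-score variance = 2.03 + 1.26 = 3.29; composite reliability = 0.7723.
Max component reliability = 0.8400.
Difference = 0.7723 − 0.8400 = -0.068.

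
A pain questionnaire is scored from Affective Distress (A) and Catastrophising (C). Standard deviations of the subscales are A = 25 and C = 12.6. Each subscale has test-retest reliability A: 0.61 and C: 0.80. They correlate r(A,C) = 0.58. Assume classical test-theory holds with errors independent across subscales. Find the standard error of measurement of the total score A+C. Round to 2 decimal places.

16.60

Var(total) = 783.76 + 365.4 = 1149.16.
True-score variance = 508.258 + 365.4 = 873.658, so reliability = 0.7603.
Error variance = 1149.16 − 873.658 = 275.502; SEM = √275.502 = 16.60.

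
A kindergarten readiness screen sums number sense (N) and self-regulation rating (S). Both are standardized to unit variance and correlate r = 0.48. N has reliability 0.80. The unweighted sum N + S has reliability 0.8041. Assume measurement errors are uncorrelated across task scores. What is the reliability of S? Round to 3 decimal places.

0.620

Var(N+S) = 2 + 2·0.48 = 2.960.
True-score variance = ρ_N + ρ_S + 2·0.48, so 0.8041 = (0.80 + ρ_S + 0.96) / 2.960.
ρ_S = 0.8041·2.960 − 0.80 − 0.96 = 0.620.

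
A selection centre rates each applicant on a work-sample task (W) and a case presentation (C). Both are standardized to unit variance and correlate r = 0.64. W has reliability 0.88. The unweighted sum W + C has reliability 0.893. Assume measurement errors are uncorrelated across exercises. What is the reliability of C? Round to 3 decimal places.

0.769

Var(W+C) = 2 + 2·0.64 = 3.280.
True-score variance = ρ_W + ρ_C + 2·0.64, so 0.893 = (0.88 + ρ_C + 1.28) / 3.280.
ρ_C = 0.893·3.280 − 0.88 − 1.28 = 0.769.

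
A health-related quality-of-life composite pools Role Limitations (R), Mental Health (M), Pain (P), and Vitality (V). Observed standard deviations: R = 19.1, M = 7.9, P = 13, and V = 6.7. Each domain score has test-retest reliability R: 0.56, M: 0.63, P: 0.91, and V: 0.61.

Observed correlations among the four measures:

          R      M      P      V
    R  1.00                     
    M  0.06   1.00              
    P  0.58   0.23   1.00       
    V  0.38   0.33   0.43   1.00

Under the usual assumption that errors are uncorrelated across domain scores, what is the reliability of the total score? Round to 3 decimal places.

Var(R+M+P+V) = 19.1² + 7.9² + 13² + 6.7² + 2·[19.1·7.9·0.06 + 19.1·13·0.58 + 19.1·6.7·0.38 + 7.9·13·0.23 + 7.9·6.7·0.33 + 13·6.7·0.43] = 641.11 + 560.474 = 1201.58.
Because errors are independent across components, Cov(Tᵢ,Tⱼ) = Cov(Xᵢ,Xⱼ); the off-diagonal part of the true-score variance is the same as above.
True-score variance = [19.1²·0.56 + 7.9²·0.63 + 13²·0.91 + 6.7²·0.61] + 560.474 = 424.785 + 560.474 = 985.259.
Reliability = 985.259 / 1201.58 = 0.820.

0.820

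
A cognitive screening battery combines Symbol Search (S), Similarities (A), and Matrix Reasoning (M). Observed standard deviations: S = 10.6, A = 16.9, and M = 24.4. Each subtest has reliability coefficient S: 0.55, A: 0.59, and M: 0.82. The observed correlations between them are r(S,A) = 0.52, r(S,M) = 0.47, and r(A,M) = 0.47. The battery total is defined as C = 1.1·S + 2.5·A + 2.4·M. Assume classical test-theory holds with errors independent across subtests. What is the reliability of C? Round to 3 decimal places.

0.840

Var(C) = 1.1²·10.6² + 2.5²·16.9² + 2.4²·24.4² + 2·[2.75·10.6·16.9·0.52 + 2.64·10.6·24.4·0.47 + 6·16.9·24.4·0.47] = 5350.29 + 3479.89 = 8830.18.
With uncorrelated errors the cross-covariances are all true-score covariance, so they carry over unchanged; only the diagonal terms shrink to ρᵢσᵢ².
True-score variance = [1.1²·10.6²·0.55 + 2.5²·16.9²·0.59 + 2.4²·24.4²·0.82] + 3479.89 = 3939.97 + 3479.89 = 7419.86.
Reliability = 7419.86 / 8830.18 = 0.840.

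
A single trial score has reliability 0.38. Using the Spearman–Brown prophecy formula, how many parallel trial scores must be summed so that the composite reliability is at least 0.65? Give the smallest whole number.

k ≥ ρ*(1−ρ₁)/(ρ₁(1−ρ*)) = 0.65·0.62 / (0.38·0.35) = 3.030.
Smallest integer k = 4.

4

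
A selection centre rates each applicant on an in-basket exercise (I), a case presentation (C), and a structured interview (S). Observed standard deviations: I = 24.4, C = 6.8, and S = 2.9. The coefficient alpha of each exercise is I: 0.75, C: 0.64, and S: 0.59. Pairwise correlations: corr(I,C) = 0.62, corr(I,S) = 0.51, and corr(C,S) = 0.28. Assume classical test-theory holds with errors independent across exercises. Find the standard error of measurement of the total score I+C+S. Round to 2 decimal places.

Var(total) = 650.01 + 288.959 = 938.969.
True-score variance = 481.075 + 288.959 = 770.035, so reliability = 0.8201.
Error variance = 938.969 − 770.035 = 168.934; SEM = √168.934 = 13.00.

13.00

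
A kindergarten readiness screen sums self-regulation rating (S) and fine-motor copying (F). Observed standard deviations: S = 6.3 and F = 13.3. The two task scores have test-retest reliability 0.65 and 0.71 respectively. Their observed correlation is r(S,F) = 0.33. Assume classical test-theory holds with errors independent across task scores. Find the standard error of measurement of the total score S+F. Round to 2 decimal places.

Var(total) = 216.58 + 55.3014 = 271.881.
True-score variance = 151.39 + 55.3014 = 206.692, so reliability = 0.7602.
Error variance = 271.881 − 206.692 = 65.1896; SEM = √65.1896 = 8.07.

8.07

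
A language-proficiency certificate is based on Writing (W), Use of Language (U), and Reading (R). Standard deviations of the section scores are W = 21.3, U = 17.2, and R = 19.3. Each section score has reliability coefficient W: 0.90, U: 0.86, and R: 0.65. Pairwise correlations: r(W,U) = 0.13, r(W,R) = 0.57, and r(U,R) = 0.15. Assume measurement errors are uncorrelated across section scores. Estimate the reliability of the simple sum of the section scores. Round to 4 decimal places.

Var(W+U+R) = 21.3² + 17.2² + 19.3² + 2·[21.3·17.2·0.13 + 21.3·19.3·0.57 + 17.2·19.3·0.15] = 1122.02 + 663.484 = 1785.5.
Because errors are independent across components, Cov(Tᵢ,Tⱼ) = Cov(Xᵢ,Xⱼ); the off-diagonal part of the true-score variance is the same as above.
True-score variance = [21.3²·0.90 + 17.2²·0.86 + 19.3²·0.65] + 663.484 = 904.862 + 663.484 = 1568.35.
Reliability = 1568.35 / 1785.5 = 0.8784.

0.8784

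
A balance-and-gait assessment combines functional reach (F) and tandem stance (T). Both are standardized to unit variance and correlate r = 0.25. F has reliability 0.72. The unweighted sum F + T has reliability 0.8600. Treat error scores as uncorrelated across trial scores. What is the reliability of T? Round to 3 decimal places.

Var(F+T) = 2 + 2·0.25 = 2.500.
True-score variance = ρ_F + ρ_T + 2·0.25, so 0.8600 = (0.72 + ρ_T + 0.50) / 2.500.
ρ_T = 0.8600·2.500 − 0.72 − 0.50 = 0.930.

0.930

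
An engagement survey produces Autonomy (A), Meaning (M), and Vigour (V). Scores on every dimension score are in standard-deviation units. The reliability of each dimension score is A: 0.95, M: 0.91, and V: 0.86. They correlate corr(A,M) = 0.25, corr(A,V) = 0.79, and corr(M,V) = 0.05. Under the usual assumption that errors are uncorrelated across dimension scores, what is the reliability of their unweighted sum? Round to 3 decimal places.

0.946

Var(A+M+V) = 3 + 2·[0.25 + 0.79 + 0.05] = 3 + 2.18 = 5.18.
With uncorrelated errors the cross-covariances are all true-score covariance, so they carry over unchanged; only the diagonal terms shrink to ρᵢσᵢ².
True-score variance = [0.95 + 0.91 + 0.86] + 2.18 = 2.72 + 2.18 = 4.9.
Reliability = 4.9 / 5.18 = 0.946.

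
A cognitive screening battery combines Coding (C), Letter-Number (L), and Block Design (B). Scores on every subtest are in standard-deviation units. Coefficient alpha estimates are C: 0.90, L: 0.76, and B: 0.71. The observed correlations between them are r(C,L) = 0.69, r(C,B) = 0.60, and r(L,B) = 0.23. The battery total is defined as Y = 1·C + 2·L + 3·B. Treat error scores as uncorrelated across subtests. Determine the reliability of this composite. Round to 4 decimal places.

0.8413

Var(Y) = 1 + 2² + 3² + 2·[2·0.69 + 3·0.60 + 6·0.23] = 14 + 9.12 = 23.12.
Because errors are independent across components, Cov(Tᵢ,Tⱼ) = Cov(Xᵢ,Xⱼ); the off-diagonal part of the true-score variance is the same as above.
True-score variance = [0.90 + 2²·0.76 + 3²·0.71] + 9.12 = 10.33 + 9.12 = 19.45.
Reliability = 19.45 / 23.12 = 0.8413.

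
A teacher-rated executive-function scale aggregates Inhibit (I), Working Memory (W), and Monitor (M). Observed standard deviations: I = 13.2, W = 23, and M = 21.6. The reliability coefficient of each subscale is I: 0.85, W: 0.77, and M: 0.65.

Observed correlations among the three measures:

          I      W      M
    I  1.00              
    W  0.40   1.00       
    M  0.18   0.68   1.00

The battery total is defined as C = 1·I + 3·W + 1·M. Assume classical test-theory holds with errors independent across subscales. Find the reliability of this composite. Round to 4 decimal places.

Var(C) = 13.2² + 3²·23² + 21.6² + 2·[3·13.2·23·0.40 + 13.2·21.6·0.18 + 3·23·21.6·0.68] = 5401.8 + 2858.23 = 8260.03.
Under uncorrelated errors the observed covariances equal the true-score covariances, so only the own-variance terms attenuate.
True-score variance = [13.2²·0.85 + 3²·23²·0.77 + 21.6²·0.65] + 2858.23 = 4117.34 + 2858.23 = 6975.57.
Reliability = 6975.57 / 8260.03 = 0.8445.

0.8445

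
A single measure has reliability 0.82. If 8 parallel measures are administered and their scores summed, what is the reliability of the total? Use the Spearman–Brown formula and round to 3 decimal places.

0.973

ρ_k = kρ / (1 + (k−1)ρ) = 8·0.82 / (1 + 7·0.82) = 6.560 / 6.740 = 0.973.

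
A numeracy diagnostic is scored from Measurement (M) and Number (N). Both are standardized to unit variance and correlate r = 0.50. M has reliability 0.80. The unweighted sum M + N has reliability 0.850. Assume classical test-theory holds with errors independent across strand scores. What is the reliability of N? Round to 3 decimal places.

Var(M+N) = 2 + 2·0.50 = 3.000.
True-score variance = ρ_M + ρ_N + 2·0.50, so 0.850 = (0.80 + ρ_N + 1.00) / 3.000.
ρ_N = 0.850·3.000 − 0.80 − 1.00 = 0.750.

0.750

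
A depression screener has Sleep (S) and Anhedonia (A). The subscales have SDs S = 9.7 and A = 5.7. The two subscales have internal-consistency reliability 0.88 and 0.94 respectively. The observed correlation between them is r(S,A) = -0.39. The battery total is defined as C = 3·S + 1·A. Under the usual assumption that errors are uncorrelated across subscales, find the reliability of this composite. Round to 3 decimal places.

0.862

Var(C) = 3²·9.7² + 5.7² + 2·[3·9.7·5.7·(-0.39)] = 879.3 − 129.379 = 749.921.
With uncorrelated errors the cross-covariances are all true-score covariance, so they carry over unchanged; only the diagonal terms shrink to ρᵢσᵢ².
True-score variance = [3²·9.7²·0.88 + 5.7²·0.94] − 129.379 = 775.733 − 129.379 = 646.355.
Reliability = 646.355 / 749.921 = 0.862.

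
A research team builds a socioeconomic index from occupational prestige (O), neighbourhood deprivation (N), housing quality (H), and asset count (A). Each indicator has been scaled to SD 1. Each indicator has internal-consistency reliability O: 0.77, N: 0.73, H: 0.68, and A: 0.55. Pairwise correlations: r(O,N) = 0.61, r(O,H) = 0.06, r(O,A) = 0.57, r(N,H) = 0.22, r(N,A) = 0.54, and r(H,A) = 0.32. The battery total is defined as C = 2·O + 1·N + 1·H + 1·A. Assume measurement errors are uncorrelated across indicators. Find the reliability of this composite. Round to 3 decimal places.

0.861

Var(C) = 2² + 1 + 1 + 1 + 2·[2·0.61 + 2·0.06 + 2·0.57 + 0.22 + 0.54 + 0.32] = 7 + 7.12 = 14.12.
With uncorrelated errors the cross-covariances are all true-score covariance, so they carry over unchanged; only the diagonal terms shrink to ρᵢσᵢ².
True-score variance = [2²·0.77 + 0.73 + 0.68 + 0.55] + 7.12 = 5.04 + 7.12 = 12.16.
Reliability = 12.16 / 14.12 = 0.861.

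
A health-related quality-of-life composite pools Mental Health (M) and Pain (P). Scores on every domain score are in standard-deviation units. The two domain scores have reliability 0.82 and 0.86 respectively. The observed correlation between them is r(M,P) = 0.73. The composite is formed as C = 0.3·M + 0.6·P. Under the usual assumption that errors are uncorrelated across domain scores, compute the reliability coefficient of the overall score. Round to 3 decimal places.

Var(C) = 0.3² + 0.6² + 2·[0.18·0.73] = 0.45 + 0.2628 = 0.7128.
Under uncorrelated errors the observed covariances equal the true-score covariances, so only the own-variance terms attenuate.
True-score variance = [0.3²·0.82 + 0.6²·0.86] + 0.2628 = 0.3834 + 0.2628 = 0.6462.
Reliability = 0.6462 / 0.7128 = 0.907.

0.907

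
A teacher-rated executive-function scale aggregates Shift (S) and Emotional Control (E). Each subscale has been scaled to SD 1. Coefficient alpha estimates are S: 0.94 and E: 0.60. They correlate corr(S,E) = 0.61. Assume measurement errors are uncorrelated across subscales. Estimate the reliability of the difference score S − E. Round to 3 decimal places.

Var(S−E) = 1 + 1 − 2·0.61 = 2 − 1.22 = 0.78.
Because errors are independent across components, Cov(Tᵢ,Tⱼ) = Cov(Xᵢ,Xⱼ); the off-diagonal part of the true-score variance is the same as above.
True-score variance = [0.94 + 0.60] − 1.22 = 1.54 − 1.22 = 0.32.
Reliability = 0.32 / 0.78 = 0.410.

0.410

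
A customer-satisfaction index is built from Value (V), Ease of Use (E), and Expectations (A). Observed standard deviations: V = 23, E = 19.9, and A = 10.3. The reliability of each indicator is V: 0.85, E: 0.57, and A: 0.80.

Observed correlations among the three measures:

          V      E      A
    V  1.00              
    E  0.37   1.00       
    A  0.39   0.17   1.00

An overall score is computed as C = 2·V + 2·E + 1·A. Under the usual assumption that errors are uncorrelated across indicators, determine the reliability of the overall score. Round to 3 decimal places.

0.820

Var(C) = 2²·23² + 2²·19.9² + 10.3² + 2·[4·23·19.9·0.37 + 2·23·10.3·0.39 + 2·19.9·10.3·0.17] = 3806.13 + 1863.74 = 5669.87.
Because errors are independent across components, Cov(Tᵢ,Tⱼ) = Cov(Xᵢ,Xⱼ); the off-diagonal part of the true-score variance is the same as above.
True-score variance = [2²·23²·0.85 + 2²·19.9²·0.57 + 10.3²·0.80] + 1863.74 = 2786.37 + 1863.74 = 4650.11.
Reliability = 4650.11 / 5669.87 = 0.820.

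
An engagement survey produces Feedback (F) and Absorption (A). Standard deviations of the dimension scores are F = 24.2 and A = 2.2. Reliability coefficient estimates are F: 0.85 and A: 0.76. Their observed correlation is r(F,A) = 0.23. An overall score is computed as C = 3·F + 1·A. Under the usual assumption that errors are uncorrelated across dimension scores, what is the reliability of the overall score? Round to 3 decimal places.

0.852

Var(C) = 3²·24.2² + 2.2² + 2·[3·24.2·2.2·0.23] = 5275.6 + 73.4712 = 5349.07.
With uncorrelated errors the cross-covariances are all true-score covariance, so they carry over unchanged; only the diagonal terms shrink to ρᵢσᵢ².
True-score variance = [3²·24.2²·0.85 + 2.2²·0.76] + 73.4712 = 4483.82 + 73.4712 = 4557.3.
Reliability = 4557.3 / 5349.07 = 0.852.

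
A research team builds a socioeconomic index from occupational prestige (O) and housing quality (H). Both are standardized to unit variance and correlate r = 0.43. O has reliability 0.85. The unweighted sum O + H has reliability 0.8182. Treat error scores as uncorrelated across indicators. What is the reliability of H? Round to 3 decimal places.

Var(O+H) = 2 + 2·0.43 = 2.860.
True-score variance = ρ_O + ρ_H + 2·0.43, so 0.8182 = (0.85 + ρ_H + 0.86) / 2.860.
ρ_H = 0.8182·2.860 − 0.85 − 0.86 = 0.630.

0.630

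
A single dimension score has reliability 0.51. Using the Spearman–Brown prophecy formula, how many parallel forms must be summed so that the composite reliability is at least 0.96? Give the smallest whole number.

24

k ≥ ρ*(1−ρ₁)/(ρ₁(1−ρ*)) = 0.96·0.49 / (0.51·0.04) = 23.059.
Smallest integer k = 24.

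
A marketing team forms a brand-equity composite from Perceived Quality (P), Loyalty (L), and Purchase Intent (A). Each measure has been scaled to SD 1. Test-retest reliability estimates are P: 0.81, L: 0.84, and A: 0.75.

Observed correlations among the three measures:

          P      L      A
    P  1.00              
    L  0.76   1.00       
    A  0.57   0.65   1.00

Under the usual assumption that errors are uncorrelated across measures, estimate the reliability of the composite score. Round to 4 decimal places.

Var(P+L+A) = 3 + 2·[0.76 + 0.57 + 0.65] = 3 + 3.96 = 6.96.
Because errors are independent across components, Cov(Tᵢ,Tⱼ) = Cov(Xᵢ,Xⱼ); the off-diagonal part of the true-score variance is the same as above.
True-score variance = [0.81 + 0.84 + 0.75] + 3.96 = 2.4 + 3.96 = 6.36.
Reliability = 6.36 / 6.96 = 0.9138.

0.9138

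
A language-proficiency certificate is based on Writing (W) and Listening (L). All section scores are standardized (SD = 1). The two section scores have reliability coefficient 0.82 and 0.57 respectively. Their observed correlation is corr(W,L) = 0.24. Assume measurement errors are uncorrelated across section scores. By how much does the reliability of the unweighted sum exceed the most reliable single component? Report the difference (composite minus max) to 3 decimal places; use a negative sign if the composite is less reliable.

-0.066

Var(sum) = 2 + 0.48 = 2.48; true-score variance = 1.39 + 0.48 = 1.87; composite reliability = 0.7540.
Max component reliability = 0.8200.
Difference = 0.7540 − 0.8200 = -0.066.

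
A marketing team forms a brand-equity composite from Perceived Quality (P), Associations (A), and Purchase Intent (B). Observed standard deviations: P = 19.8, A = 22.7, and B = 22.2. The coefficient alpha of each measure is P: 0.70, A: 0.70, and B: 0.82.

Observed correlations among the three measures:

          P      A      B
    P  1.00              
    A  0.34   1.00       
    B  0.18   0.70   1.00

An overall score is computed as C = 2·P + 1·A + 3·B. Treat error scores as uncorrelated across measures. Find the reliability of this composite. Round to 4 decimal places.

0.8604

Var(C) = 2²·19.8² + 22.7² + 3²·22.2² + 2·[2·19.8·22.7·0.34 + 6·19.8·22.2·0.18 + 3·22.7·22.2·0.70] = 6519.01 + 3677.26 = 10196.3.
With uncorrelated errors the cross-covariances are all true-score covariance, so they carry over unchanged; only the diagonal terms shrink to ρᵢσᵢ².
True-score variance = [2²·19.8²·0.70 + 22.7²·0.70 + 3²·22.2²·0.82] + 3677.26 = 5095.57 + 3677.26 = 8772.84.
Reliability = 8772.84 / 10196.3 = 0.8604.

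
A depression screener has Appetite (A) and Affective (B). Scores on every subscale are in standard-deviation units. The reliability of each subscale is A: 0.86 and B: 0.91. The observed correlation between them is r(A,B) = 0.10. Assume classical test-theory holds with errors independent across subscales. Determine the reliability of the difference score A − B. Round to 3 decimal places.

Var(A−B) = 1 + 1 − 2·0.10 = 2 − 0.2 = 1.8.
Because errors are independent across components, Cov(Tᵢ,Tⱼ) = Cov(Xᵢ,Xⱼ); the off-diagonal part of the true-score variance is the same as above.
True-score variance = [0.86 + 0.91] − 0.2 = 1.77 − 0.2 = 1.57.
Reliability = 1.57 / 1.8 = 0.872.

0.872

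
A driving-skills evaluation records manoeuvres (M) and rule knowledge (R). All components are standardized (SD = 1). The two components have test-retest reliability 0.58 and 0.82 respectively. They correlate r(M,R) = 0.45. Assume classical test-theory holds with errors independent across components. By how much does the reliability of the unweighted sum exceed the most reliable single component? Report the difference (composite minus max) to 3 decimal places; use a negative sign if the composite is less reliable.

Var(sum) = 2 + 0.9 = 2.9; true-score variance = 1.4 + 0.9 = 2.3; composite reliability = 0.7931.
Max component reliability = 0.8200.
Difference = 0.7931 − 0.8200 = -0.027.

-0.027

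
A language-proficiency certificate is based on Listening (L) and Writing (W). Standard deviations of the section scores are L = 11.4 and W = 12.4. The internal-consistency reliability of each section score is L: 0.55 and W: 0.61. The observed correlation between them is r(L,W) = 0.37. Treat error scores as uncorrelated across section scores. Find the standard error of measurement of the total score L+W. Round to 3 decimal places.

Var(total) = 283.72 + 104.606 = 388.326.
True-score variance = 165.272 + 104.606 = 269.878, so reliability = 0.6950.
Error variance = 388.326 − 269.878 = 118.448; SEM = √118.448 = 10.883.

10.883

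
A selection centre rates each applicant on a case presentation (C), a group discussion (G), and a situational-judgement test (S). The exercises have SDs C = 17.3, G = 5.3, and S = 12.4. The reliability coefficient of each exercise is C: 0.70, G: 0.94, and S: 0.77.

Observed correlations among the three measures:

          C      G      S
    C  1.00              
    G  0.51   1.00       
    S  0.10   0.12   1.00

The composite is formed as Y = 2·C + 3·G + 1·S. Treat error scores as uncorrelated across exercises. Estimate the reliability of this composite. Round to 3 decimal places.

0.822

Var(Y) = 2²·17.3² + 3²·5.3² + 12.4² + 2·[6·17.3·5.3·0.51 + 2·17.3·12.4·0.10 + 3·5.3·12.4·0.12] = 1603.73 + 694.269 = 2298.
With uncorrelated errors the cross-covariances are all true-score covariance, so they carry over unchanged; only the diagonal terms shrink to ρᵢσᵢ².
True-score variance = [2²·17.3²·0.70 + 3²·5.3²·0.94 + 12.4²·0.77] + 694.269 = 1194.05 + 694.269 = 1888.32.
Reliability = 1888.32 / 2298 = 0.822.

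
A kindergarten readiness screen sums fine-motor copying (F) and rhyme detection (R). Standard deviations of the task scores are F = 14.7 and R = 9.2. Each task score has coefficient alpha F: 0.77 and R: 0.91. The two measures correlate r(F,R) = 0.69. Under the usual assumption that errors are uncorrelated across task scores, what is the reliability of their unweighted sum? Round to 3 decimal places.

0.882

Var(F+R) = 14.7² + 9.2² + 2·[14.7·9.2·0.69] = 300.73 + 186.631 = 487.361.
Because errors are independent across components, Cov(Tᵢ,Tⱼ) = Cov(Xᵢ,Xⱼ); the off-diagonal part of the true-score variance is the same as above.
True-score variance = [14.7²·0.77 + 9.2²·0.91] + 186.631 = 243.412 + 186.631 = 430.043.
Reliability = 430.043 / 487.361 = 0.882.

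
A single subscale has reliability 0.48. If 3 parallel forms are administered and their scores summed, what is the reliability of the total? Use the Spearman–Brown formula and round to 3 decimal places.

0.735

ρ_k = kρ / (1 + (k−1)ρ) = 3·0.48 / (1 + 2·0.48) = 1.440 / 1.960 = 0.735.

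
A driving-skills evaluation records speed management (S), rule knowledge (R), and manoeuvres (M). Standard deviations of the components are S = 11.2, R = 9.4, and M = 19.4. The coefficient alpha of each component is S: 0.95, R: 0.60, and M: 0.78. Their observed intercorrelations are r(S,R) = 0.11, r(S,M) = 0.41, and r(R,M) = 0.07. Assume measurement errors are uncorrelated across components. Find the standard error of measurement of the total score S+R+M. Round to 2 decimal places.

11.15

Var(total) = 590.16 + 226.862 = 817.022.
True-score variance = 465.745 + 226.862 = 692.606, so reliability = 0.8477.
Error variance = 817.022 − 692.606 = 124.415; SEM = √124.415 = 11.15.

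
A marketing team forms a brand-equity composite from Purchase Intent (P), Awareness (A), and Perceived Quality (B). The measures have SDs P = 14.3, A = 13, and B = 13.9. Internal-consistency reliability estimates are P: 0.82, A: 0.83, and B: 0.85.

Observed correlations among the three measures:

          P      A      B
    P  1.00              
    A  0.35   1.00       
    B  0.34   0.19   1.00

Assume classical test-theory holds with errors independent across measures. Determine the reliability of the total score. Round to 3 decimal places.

Var(P+A+B) = 14.3² + 13² + 13.9² + 2·[14.3·13·0.35 + 14.3·13.9·0.34 + 13·13.9·0.19] = 566.7 + 333.96 = 900.66.
Because errors are independent across components, Cov(Tᵢ,Tⱼ) = Cov(Xᵢ,Xⱼ); the off-diagonal part of the true-score variance is the same as above.
True-score variance = [14.3²·0.82 + 13²·0.83 + 13.9²·0.85] + 333.96 = 472.18 + 333.96 = 806.14.
Reliability = 806.14 / 900.66 = 0.895.

0.895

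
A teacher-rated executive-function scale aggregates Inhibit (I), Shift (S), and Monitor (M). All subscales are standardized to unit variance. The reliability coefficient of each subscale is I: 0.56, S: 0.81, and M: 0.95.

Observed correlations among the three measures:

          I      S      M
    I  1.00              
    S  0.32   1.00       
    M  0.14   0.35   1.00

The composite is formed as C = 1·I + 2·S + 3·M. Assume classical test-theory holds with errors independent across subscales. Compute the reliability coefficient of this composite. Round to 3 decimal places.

Var(C) = 1 + 2² + 3² + 2·[2·0.32 + 3·0.14 + 6·0.35] = 14 + 6.32 = 20.32.
Because errors are independent across components, Cov(Tᵢ,Tⱼ) = Cov(Xᵢ,Xⱼ); the off-diagonal part of the true-score variance is the same as above.
True-score variance = [0.56 + 2²·0.81 + 3²·0.95] + 6.32 = 12.35 + 6.32 = 18.67.
Reliability = 18.67 / 20.32 = 0.919.

0.919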